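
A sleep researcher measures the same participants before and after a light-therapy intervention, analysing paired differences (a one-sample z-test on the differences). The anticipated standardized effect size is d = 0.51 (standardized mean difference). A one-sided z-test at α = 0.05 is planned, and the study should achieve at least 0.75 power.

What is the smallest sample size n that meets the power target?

n = 21

For power 0.75 need Φ(δ − z_{0.05}) = 0.75, so δ = z_{0.05} + z_{0.25} = 1.645 + 0.674 = 2.319.
δ = d·√n ⇒ n = (δ/d)² = (2.319 / 0.51)² = 20.68.
Rounding up, n = 21.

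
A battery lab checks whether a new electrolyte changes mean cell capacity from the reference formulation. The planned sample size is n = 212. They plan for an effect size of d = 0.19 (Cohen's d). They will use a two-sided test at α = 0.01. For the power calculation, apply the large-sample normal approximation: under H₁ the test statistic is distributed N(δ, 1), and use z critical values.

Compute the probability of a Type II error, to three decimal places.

β ≈ 0.424

Noncentrality parameter: δ = d·√n = 0.19 × √212 = 2.7664
Critical value for a two-sided test at α = 0.01: z_{α/2} = 2.576.
Power = Φ(δ − 2.576) + Φ(−δ − 2.576) = Φ(0.191) + Φ(-5.342) = 0.5756 + 0.0000 = 0.5756.
Type II error: β = 1 − power = 1 − 0.5756 = 0.4244.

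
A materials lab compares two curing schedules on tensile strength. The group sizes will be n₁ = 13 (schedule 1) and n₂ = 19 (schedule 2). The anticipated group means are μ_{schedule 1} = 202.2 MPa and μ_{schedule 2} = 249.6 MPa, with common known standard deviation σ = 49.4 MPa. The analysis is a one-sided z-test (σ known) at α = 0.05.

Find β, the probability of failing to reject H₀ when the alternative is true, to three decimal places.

Standardized effect: d = |μ_{schedule 1} − μ_{schedule 2}| / σ = |202.2 − 249.6| / 49.4 = 0.9595
Noncentrality parameter: δ = d / √(1/n₁ + 1/n₂) = 0.9595 / √(1/13 + 1/19) = 2.6658
Critical value for a one-sided test at α = 0.05: z_α = 1.645.
Power = P(Z > 1.645 − δ) = Φ(1.021) = 0.8464.
Type II error: β = 1 − power = 1 − 0.8464 = 0.1536.

β ≈ 0.154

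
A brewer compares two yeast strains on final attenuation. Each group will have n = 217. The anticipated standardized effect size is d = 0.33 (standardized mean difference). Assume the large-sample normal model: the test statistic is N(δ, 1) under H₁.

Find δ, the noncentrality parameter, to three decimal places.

δ = d·√(n/2) = 0.33 × √(217/2) = 3.4374

δ ≈ 3.437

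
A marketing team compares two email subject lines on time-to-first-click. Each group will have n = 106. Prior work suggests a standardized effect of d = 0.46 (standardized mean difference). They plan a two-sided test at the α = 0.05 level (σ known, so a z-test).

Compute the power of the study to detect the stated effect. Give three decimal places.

Power ≈ 0.918

Noncentrality parameter: δ = d·√(n/2) = 0.46 × √(106/2) = 3.3489
Two-sided α = 0.05 → critical value z_{0.025} = 1.960.
Power = Φ(δ − 1.960) + Φ(−δ − 1.960) = Φ(1.389) + Φ(-5.309) = 0.9176 + 0.0000 = 0.9176.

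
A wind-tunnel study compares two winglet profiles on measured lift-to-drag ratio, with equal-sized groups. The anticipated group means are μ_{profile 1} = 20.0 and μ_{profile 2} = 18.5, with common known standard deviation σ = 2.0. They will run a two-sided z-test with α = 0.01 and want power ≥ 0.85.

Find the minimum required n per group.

n = 47 per group

Standardized effect: d = |μ_{profile 1} − μ_{profile 2}| / σ = |20.0 − 18.5| / 2.0 = 0.7500
Set Φ(δ − 2.576) = 0.85; then δ − 2.576 = Φ⁻¹(0.85) = 1.036, giving δ = 3.612.
(For δ > 0 the lower-tail rejection region contributes negligibly to power, so the one-term inversion is standard.)
δ = d·√(n/2) ⇒ n = 2(δ/d)² = 2 × (3.612 / 0.7500)² = 46.39.
Round up to the next whole unit.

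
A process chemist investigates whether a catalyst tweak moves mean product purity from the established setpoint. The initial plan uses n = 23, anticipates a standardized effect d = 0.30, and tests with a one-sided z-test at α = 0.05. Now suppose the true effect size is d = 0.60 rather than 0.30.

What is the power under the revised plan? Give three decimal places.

Power ≈ 0.891

With d = 0.60: δ = d·√n = 0.60 × √23 = 2.8775. Critical value z_{0.05} = 1.645.
Revised power = Φ(δ − 1.645) = Φ(1.233) = 0.8911.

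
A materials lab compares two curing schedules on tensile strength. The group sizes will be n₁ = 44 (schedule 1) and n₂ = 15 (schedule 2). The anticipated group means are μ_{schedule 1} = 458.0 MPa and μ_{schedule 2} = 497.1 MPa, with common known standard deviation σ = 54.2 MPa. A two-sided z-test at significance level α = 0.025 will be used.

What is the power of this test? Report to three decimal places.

Power ≈ 0.568

Standardized effect: d = |μ_{schedule 1} − μ_{schedule 2}| / σ = |458.0 − 497.1| / 54.2 = 0.7214
Noncentrality parameter: δ = d / √(1/n₁ + 1/n₂) = 0.7214 / √(1/44 + 1/15) = 2.4128
Two-sided α = 0.025 → critical value z_{0.0125} = 2.241.
Power = Φ(δ − 2.241) + Φ(−δ − 2.241) = Φ(0.171) + Φ(-4.654) = 0.5680 + 0.0000 = 0.5681.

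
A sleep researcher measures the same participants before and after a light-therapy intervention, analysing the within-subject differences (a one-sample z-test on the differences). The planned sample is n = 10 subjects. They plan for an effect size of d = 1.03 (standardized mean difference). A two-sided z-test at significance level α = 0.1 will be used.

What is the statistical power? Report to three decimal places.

Noncentrality parameter: δ = d·√n = 1.03 × √10 = 3.2571
Two-sided α = 0.1 → critical value z_{0.05} = 1.645.
Power = Φ(δ − 1.645) + Φ(−δ − 1.645) = Φ(1.612) + Φ(-4.902) = 0.9466 + 0.0000 = 0.9466.

Power ≈ 0.947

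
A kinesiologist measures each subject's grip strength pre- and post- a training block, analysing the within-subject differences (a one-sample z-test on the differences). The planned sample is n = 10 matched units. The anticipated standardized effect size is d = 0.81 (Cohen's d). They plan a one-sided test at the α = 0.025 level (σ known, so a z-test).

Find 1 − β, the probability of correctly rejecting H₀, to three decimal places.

Power ≈ 0.726

Noncentrality parameter: δ = d·√n = 0.81 × √10 = 2.5614
Critical value for a one-sided test at α = 0.025: z_α = 1.960.
Power = Φ(δ − 1.960) = Φ(0.601) = 0.7262.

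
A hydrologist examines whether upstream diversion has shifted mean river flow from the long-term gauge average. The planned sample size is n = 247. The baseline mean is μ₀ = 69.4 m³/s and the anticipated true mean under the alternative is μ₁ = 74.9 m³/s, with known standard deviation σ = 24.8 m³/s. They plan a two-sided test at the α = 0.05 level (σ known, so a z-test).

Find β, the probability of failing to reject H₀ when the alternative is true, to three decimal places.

Standardized effect: d = |μ₁ − μ₀| / σ = |74.9 − 69.4| / 24.8 = 0.2218
Noncentrality parameter: δ = d·√n = 0.2218 × √247 = 3.4855
Two-sided α = 0.05 → critical value z_{0.025} = 1.960.
Power = Φ(δ − 1.960) + Φ(−δ − 1.960) = Φ(1.525) + Φ(-5.445) = 0.9364 + 0.0000 = 0.9364.
Type II error: β = 1 − power = 1 − 0.9364 = 0.0636.

β ≈ 0.064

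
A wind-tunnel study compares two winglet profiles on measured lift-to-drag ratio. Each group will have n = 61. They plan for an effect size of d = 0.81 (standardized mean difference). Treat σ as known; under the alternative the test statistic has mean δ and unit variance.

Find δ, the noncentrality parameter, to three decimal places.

The noncentrality parameter scales effect size by the design's sample-size factor: δ = d·√(n/2) = 0.81 × √(61/2) = 4.4734

δ ≈ 4.473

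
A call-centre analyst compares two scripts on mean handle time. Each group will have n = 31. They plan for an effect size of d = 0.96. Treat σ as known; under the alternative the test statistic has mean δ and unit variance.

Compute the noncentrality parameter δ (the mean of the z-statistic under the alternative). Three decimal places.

The noncentrality parameter scales effect size by the design's sample-size factor: δ = d·√(n/2) = 0.96 × √(31/2) = 3.7795

δ ≈ 3.780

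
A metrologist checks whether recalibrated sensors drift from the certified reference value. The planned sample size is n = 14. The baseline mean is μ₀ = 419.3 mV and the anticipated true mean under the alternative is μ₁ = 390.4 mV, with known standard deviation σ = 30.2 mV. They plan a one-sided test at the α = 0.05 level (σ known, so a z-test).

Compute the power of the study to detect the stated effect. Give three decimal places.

Power ≈ 0.974

Standardized effect: d = |μ₁ − μ₀| / σ = |390.4 − 419.3| / 30.2 = 0.9570
Noncentrality parameter: δ = d·√n = 0.9570 × √14 = 3.5806
Critical value for a one-sided test at α = 0.05: z_α = 1.645.
Power = Φ(δ − 1.645) = Φ(1.936) = 0.9736.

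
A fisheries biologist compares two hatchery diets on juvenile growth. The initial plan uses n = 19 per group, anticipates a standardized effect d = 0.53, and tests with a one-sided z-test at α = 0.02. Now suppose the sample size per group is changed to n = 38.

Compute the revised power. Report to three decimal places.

With n = 38 per group: δ = d·√(n/2) = 0.53 × √(38/2) = 2.3102. Critical value z_{0.02} = 2.054.
Revised power = P(Z > 2.054 − δ) = Φ(0.256) = 0.6012.

Power ≈ 0.601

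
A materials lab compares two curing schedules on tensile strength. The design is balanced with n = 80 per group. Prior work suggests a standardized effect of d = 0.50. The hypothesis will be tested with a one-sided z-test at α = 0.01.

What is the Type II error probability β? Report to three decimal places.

Noncentrality parameter: λ = d·√(n/2) = 0.50 × √(80/2) = 3.1623
Critical value for a one-sided test at α = 0.01: z_α = 2.326.
Power = P(Z > 2.326 − λ) = Φ(0.836) = 0.7984.
Type II error: β = 1 − power = 1 − 0.7984 = 0.2016.

β ≈ 0.202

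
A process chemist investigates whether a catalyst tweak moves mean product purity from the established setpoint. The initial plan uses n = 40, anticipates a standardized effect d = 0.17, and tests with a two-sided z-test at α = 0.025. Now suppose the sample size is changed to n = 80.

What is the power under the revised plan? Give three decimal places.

With n = 80: δ = d·√n = 0.17 × √80 = 1.5205. Critical value z_{0.0125} = 2.241.
Revised power = Φ(δ − 2.241) + Φ(−δ − 2.241) = Φ(-0.721) + Φ(-3.762) = 0.2355 + 0.0001 = 0.2356.

Power ≈ 0.236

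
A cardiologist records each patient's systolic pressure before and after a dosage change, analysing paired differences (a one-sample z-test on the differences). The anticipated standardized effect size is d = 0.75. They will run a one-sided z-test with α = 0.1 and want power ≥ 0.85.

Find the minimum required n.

n = 10

Set Φ(δ − 1.282) = 0.85; then δ − 1.282 = Φ⁻¹(0.85) = 1.036, giving δ = 2.318.
δ = d·√n ⇒ n = (δ/d)² = (2.318 / 0.75)² = 9.55.
Rounding up, n = 10.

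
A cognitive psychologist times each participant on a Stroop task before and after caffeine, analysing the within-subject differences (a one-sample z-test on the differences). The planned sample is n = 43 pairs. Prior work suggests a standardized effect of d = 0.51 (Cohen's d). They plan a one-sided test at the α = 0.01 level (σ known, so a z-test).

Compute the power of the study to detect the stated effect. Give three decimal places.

Noncentrality parameter: δ = d·√n = 0.51 × √43 = 3.3443
Critical value for a one-sided test at α = 0.01: z_α = 2.326.
Power = P(Z > 2.326 − δ) = Φ(1.018) = 0.8456.

Power ≈ 0.846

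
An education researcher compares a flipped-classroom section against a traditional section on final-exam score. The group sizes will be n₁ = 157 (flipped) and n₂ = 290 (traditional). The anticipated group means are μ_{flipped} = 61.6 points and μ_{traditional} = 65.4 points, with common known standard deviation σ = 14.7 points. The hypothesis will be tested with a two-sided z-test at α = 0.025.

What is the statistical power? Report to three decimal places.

Power ≈ 0.643

Standardized effect: d = |μ_{flipped} − μ_{traditional}| / σ = |61.6 − 65.4| / 14.7 = 0.2585
Noncentrality parameter: δ = d / √(1/n₁ + 1/n₂) = 0.2585 / √(1/157 + 1/290) = 2.6089
Two-sided α = 0.025 → critical value z_{0.0125} = 2.241.
Power = Φ(δ − 2.241) + Φ(−δ − 2.241) = Φ(0.368) + Φ(-4.850) = 0.6434 + 0.0000 = 0.6434.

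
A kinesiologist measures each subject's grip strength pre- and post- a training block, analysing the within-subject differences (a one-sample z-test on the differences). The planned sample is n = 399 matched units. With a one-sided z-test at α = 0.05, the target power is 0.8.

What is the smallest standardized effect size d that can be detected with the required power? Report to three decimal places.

Need Φ(δ − 1.645) = 0.8, so δ = 1.645 + 0.842 = 2.486.
δ = d·√n ⇒ d = δ/√n = 2.486/√399 = 0.1245.

d ≈ 0.124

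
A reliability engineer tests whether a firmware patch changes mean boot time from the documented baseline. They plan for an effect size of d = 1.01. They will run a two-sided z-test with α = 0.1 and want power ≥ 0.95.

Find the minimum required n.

For power 0.95 need Φ(δ − z_{0.05}) = 0.95, so δ = z_{0.05} + z_{0.05} = 1.645 + 1.645 = 3.290.
(The Φ(−δ − z_{α/2}) term is vanishingly small for δ > 0 and is dropped in the standard sample-size formula.)
δ = d·√n ⇒ n = (δ/d)² = (3.290 / 1.01)² = 10.61.
Round up to the next whole unit.

n = 11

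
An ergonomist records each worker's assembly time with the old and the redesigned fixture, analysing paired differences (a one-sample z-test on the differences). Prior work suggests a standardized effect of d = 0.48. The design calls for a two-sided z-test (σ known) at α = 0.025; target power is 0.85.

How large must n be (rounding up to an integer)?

n = 47

Set Φ(δ − 2.241) = 0.85; then δ − 2.241 = Φ⁻¹(0.85) = 1.036, giving δ = 3.278.
(Ignoring the negligible lower-tail rejection probability gives the usual closed-form inversion.)
δ = d·√n ⇒ n = (δ/d)² = (3.278 / 0.48)² = 46.63.
Rounding up, n = 47.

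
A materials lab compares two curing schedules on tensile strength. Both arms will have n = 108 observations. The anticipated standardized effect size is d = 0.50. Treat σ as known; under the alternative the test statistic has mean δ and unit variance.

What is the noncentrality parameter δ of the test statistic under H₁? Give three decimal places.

The noncentrality parameter scales effect size by the design's sample-size factor: δ = d·√(n/2) = 0.50 × √(108/2) = 3.6742

δ ≈ 3.674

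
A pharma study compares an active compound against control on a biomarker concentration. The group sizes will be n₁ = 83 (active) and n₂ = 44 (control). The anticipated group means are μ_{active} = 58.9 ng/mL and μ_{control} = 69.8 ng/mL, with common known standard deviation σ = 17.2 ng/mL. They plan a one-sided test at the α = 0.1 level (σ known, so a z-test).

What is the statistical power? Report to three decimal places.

Standardized effect: d = |μ_{active} − μ_{control}| / σ = |58.9 − 69.8| / 17.2 = 0.6337
Noncentrality parameter: δ = d / √(1/n₁ + 1/n₂) = 0.6337 / √(1/83 + 1/44) = 3.3983
Critical value for a one-sided test at α = 0.1: z_α = 1.282.
Power = Φ(δ − 1.282) = Φ(2.117) = 0.9829.

Power ≈ 0.983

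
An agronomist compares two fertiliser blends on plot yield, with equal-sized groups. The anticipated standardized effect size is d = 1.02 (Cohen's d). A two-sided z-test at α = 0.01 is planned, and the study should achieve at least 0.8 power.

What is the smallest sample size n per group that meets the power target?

For power 0.8 need Φ(δ − z_{0.005}) = 0.8, so δ = z_{0.005} + z_{0.20} = 2.576 + 0.842 = 3.417.
(For δ > 0 the lower-tail rejection region contributes negligibly to power, so the one-term inversion is standard.)
δ = d·√(n/2) ⇒ n = 2(δ/d)² = 2 × (3.417 / 1.02)² = 22.45.
Round up to the next whole unit.

n = 23 per group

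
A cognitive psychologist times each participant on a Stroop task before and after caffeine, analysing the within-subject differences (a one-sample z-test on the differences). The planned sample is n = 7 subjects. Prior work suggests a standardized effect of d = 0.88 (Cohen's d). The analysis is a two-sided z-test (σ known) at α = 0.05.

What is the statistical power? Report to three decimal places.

Power ≈ 0.644

Noncentrality parameter: δ = d·√n = 0.88 × √7 = 2.3283
Two-sided α = 0.05 → critical value z_{0.025} = 1.960.
Power = Φ(δ − 1.960) + Φ(−δ − 1.960) = Φ(0.368) + Φ(-4.288) = 0.6437 + 0.0000 = 0.6437.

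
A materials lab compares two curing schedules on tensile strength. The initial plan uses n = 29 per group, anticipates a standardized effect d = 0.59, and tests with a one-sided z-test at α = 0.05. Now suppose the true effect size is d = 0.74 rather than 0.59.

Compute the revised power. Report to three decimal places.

Power ≈ 0.880

With d = 0.74: δ = d·√(n/2) = 0.74 × √(29/2) = 2.8178. Critical value z_{0.05} = 1.645.
Revised power = P(Z > 1.645 − δ) = Φ(1.173) = 0.8796.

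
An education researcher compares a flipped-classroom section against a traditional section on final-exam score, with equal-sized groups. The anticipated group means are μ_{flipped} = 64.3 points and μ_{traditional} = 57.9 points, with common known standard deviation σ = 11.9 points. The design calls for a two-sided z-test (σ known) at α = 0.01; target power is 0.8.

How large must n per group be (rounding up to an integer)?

Standardized effect: d = |μ_{flipped} − μ_{traditional}| / σ = |64.3 − 57.9| / 11.9 = 0.5378
For power 0.8 need Φ(δ − z_{0.005}) = 0.8, so δ = z_{0.005} + z_{0.20} = 2.576 + 0.842 = 3.417.
(Ignoring the negligible lower-tail rejection probability gives the usual closed-form inversion.)
δ = d·√(n/2) ⇒ n = 2(δ/d)² = 2 × (3.417 / 0.5378)² = 80.75.
Rounding up, n = 81 per group.

n = 81 per group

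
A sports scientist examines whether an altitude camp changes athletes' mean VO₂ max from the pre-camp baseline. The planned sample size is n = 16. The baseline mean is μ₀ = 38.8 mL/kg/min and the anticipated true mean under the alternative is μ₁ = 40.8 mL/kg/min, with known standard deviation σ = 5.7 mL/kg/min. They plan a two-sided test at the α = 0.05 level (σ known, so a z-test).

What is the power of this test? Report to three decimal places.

Power ≈ 0.289

Standardized effect: d = |μ₁ − μ₀| / σ = |40.8 − 38.8| / 5.7 = 0.3509
Noncentrality parameter: δ = d·√n = 0.3509 × √16 = 1.4035
Two-sided α = 0.05 → critical value z_{0.025} = 1.960.
Power = Φ(δ − 1.960) + Φ(−δ − 1.960) = Φ(-0.556) + Φ(-3.363) = 0.2889 + 0.0004 = 0.2893.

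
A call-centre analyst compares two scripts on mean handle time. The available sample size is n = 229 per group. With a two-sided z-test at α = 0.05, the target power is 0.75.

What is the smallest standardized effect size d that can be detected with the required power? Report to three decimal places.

d ≈ 0.246

Need Φ(δ − 1.960) = 0.75, so δ = 1.960 + 0.674 = 2.634.
(The second rejection-region term Φ(−δ − z_{α/2}) is negligible and dropped.)
δ = d·√(n/2) ⇒ d = δ/√(n/2) = 2.634/√(229/2) = 0.2462.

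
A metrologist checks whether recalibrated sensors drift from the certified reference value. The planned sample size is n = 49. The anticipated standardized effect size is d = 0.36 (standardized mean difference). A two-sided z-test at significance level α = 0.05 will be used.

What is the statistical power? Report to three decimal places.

Power ≈ 0.712

Noncentrality parameter: δ = d·√n = 0.36 × √49 = 2.5200
Two-sided α = 0.05 → critical value z_{0.025} = 1.960.
Power = Φ(δ − 1.960) + Φ(−δ − 1.960) = Φ(0.560) + Φ(-4.480) = 0.7123 + 0.0000 = 0.7123.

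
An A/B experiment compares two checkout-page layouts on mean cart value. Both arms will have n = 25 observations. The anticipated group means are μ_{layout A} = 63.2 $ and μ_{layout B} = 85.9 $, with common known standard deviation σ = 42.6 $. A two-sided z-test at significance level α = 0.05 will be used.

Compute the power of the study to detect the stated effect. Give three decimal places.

Standardized effect: d = |μ_{layout A} − μ_{layout B}| / σ = |63.2 − 85.9| / 42.6 = 0.5329
Noncentrality parameter: δ = d·√(n/2) = 0.5329 × √(25/2) = 1.8840
Two-sided α = 0.05 → critical value z_{0.025} = 1.960.
Power = Φ(δ − 1.960) + Φ(−δ − 1.960) = Φ(-0.076) + Φ(-3.844) = 0.4697 + 0.0001 = 0.4698.

Power ≈ 0.470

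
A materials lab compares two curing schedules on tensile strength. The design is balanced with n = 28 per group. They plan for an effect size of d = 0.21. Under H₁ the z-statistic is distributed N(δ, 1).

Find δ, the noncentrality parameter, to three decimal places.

The noncentrality parameter scales effect size by the design's sample-size factor: δ = d·√(n/2) = 0.21 × √(28/2) = 0.7857

δ ≈ 0.786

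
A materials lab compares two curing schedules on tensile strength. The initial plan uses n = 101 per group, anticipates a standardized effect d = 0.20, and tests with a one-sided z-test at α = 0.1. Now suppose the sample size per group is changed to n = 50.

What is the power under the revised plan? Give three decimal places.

Power ≈ 0.389

With n = 50 per group: δ = d·√(n/2) = 0.20 × √(50/2) = 1.0000. Critical value z_{0.1} = 1.282.
Revised power = Φ(δ − 1.282) = Φ(-0.282) = 0.3891.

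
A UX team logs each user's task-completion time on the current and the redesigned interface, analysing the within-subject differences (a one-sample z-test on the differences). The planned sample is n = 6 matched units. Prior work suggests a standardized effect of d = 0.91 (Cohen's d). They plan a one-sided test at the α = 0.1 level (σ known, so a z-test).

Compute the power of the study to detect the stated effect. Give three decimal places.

Power ≈ 0.828

Noncentrality parameter: δ = d·√n = 0.91 × √6 = 2.2290
Critical value for a one-sided test at α = 0.1: z_α = 1.282.
Power = Φ(δ − 1.282) = Φ(0.947) = 0.8283.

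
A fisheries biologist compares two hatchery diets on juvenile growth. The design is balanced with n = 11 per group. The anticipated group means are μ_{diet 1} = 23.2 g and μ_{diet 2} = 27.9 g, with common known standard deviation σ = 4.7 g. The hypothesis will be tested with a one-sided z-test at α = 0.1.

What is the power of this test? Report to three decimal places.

Standardized effect: d = |μ_{diet 1} − μ_{diet 2}| / σ = |23.2 − 27.9| / 4.7 = 1.0000
Noncentrality parameter: δ = d·√(n/2) = 1.0000 × √(11/2) = 2.3452
One-sided α = 0.1 → critical value z_{0.1} = 1.282.
Power = Φ(δ − 1.282) = Φ(1.064) = 0.8563.

Power ≈ 0.856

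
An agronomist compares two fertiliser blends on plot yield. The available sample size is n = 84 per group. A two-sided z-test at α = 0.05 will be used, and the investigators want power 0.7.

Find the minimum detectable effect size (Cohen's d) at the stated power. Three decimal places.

Need Φ(δ − 1.960) = 0.7, so δ = 1.960 + 0.524 = 2.484.
(The second rejection-region term Φ(−δ − z_{α/2}) is negligible and dropped.)
δ = d·√(n/2) ⇒ d = δ/√(n/2) = 2.484/√(84/2) = 0.3833.

d ≈ 0.383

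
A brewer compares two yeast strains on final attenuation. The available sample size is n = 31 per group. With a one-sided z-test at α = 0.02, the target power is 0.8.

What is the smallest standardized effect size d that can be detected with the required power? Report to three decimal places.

d ≈ 0.735

Required noncentrality: δ = z_{0.02} + z_{0.20} = 2.054 + 0.842 = 2.895.
δ = d·√(n/2) ⇒ d = δ/√(n/2) = 2.895/√(31/2) = 0.7354.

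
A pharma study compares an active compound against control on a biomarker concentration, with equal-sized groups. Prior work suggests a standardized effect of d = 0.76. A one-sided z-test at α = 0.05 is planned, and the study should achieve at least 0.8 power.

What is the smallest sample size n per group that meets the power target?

n = 22 per group

For power 0.8 need Φ(δ − z_{0.05}) = 0.8, so δ = z_{0.05} + z_{0.20} = 1.645 + 0.842 = 2.486.
δ = d·√(n/2) ⇒ n = 2(δ/d)² = 2 × (2.486 / 0.76)² = 21.41.
Rounding up, n = 22 per group.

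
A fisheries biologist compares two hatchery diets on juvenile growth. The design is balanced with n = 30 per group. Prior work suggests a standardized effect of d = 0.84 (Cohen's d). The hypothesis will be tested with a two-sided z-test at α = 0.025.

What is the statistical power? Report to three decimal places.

Power ≈ 0.844

Noncentrality parameter: δ = d·√(n/2) = 0.84 × √(30/2) = 3.2533
Two-sided α = 0.025 → critical value z_{0.0125} = 2.241.
Power = Φ(δ − 2.241) + Φ(−δ − 2.241) = Φ(1.012) + Φ(-5.495) = 0.8442 + 0.0000 = 0.8442.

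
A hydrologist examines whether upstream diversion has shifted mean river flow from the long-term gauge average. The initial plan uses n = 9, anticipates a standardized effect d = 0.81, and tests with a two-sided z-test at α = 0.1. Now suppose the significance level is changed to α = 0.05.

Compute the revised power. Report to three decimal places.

Power ≈ 0.681

δ = d·√n = 0.81 × √9 = 2.4300 (unchanged). New critical value: z_{0.025} = 1.960.
Revised power = Φ(δ − 1.960) + Φ(−δ − 1.960) = Φ(0.470) + Φ(-4.390) = 0.6808 + 0.0000 = 0.6808.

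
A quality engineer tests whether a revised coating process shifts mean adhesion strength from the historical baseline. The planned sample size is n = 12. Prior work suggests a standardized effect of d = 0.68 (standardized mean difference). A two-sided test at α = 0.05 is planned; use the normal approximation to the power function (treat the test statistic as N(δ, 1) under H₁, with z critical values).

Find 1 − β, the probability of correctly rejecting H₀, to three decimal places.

Power ≈ 0.654

Noncentrality parameter: δ = d·√n = 0.68 × √12 = 2.3556
Two-sided α = 0.05 → critical value z_{0.025} = 1.960.
Power = Φ(δ − 1.960) + Φ(−δ − 1.960) = Φ(0.396) + Φ(-4.316) = 0.6538 + 0.0000 = 0.6538.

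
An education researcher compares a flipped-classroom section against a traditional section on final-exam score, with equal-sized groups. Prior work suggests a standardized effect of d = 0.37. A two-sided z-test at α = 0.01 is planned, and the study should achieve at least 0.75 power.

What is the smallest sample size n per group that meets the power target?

Set Φ(δ − 2.576) = 0.75; then δ − 2.576 = Φ⁻¹(0.75) = 0.674, giving δ = 3.250.
(Ignoring the negligible lower-tail rejection probability gives the usual closed-form inversion.)
δ = d·√(n/2) ⇒ n = 2(δ/d)² = 2 × (3.250 / 0.37)² = 154.34.
Rounding up, n = 155 per group.

n = 155 per group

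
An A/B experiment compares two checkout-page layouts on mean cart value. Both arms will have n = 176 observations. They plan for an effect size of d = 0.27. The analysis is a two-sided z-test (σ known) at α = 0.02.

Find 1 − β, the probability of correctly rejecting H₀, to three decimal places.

Noncentrality parameter: δ = d·√(n/2) = 0.27 × √(176/2) = 2.5328
Critical value for a two-sided test at α = 0.02: z_{α/2} = 2.326.
Power = Φ(δ − 2.326) + Φ(−δ − 2.326) = Φ(0.206) + Φ(-4.859) = 0.5818 + 0.0000 = 0.5818.

Power ≈ 0.582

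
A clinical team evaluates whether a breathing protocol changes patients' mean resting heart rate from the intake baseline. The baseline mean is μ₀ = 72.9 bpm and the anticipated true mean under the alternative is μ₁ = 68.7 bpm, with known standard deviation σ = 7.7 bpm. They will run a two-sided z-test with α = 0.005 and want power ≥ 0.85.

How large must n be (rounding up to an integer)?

Standardized effect: d = |μ₁ − μ₀| / σ = |68.7 − 72.9| / 7.7 = 0.5455
For power 0.85 need Φ(δ − z_{0.0025}) = 0.85, so δ = z_{0.0025} + z_{0.15} = 2.807 + 1.036 = 3.843.
(Ignoring the negligible lower-tail rejection probability gives the usual closed-form inversion.)
δ = d·√n ⇒ n = (δ/d)² = (3.843 / 0.5455)² = 49.65.
Round up to the next whole unit.

n = 50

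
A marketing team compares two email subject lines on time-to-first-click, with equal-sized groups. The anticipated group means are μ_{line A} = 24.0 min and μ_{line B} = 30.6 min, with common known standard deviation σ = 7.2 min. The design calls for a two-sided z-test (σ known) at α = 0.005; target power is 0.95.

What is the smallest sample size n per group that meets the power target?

n = 48 per group

Standardized effect: d = |μ_{line A} − μ_{line B}| / σ = |24.0 − 30.6| / 7.2 = 0.9167
Set Φ(δ − 2.807) = 0.95; then δ − 2.807 = Φ⁻¹(0.95) = 1.645, giving δ = 4.452.
(Ignoring the negligible lower-tail rejection probability gives the usual closed-form inversion.)
δ = d·√(n/2) ⇒ n = 2(δ/d)² = 2 × (4.452 / 0.9167)² = 47.17.
Rounding up, n = 48 per group.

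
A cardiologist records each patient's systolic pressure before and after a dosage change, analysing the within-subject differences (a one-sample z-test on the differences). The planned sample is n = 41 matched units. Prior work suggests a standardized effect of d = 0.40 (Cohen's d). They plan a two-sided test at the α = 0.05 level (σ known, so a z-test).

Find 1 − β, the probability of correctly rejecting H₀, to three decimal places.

Power ≈ 0.726

Noncentrality parameter: δ = d·√n = 0.40 × √41 = 2.5612
Critical value for a two-sided test at α = 0.05: z_{α/2} = 1.960.
Power = Φ(δ − 1.960) + Φ(−δ − 1.960) = Φ(0.601) + Φ(-4.521) = 0.7262 + 0.0000 = 0.7262.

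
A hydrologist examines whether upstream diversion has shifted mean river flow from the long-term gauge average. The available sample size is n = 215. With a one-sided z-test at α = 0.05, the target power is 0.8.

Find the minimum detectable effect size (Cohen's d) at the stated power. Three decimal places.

d ≈ 0.170

Need Φ(δ − 1.645) = 0.8, so δ = 1.645 + 0.842 = 2.486.
δ = d·√n ⇒ d = δ/√n = 2.486/√215 = 0.1696.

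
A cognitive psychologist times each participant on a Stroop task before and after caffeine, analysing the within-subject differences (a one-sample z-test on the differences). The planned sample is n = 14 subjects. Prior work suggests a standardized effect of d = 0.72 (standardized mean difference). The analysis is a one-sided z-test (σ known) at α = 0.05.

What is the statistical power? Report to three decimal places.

Noncentrality parameter: δ = d·√n = 0.72 × √14 = 2.6940
One-sided α = 0.05 → critical value z_{0.05} = 1.645.
Power = P(Z > 1.645 − δ) = Φ(1.049) = 0.8529.

Power ≈ 0.853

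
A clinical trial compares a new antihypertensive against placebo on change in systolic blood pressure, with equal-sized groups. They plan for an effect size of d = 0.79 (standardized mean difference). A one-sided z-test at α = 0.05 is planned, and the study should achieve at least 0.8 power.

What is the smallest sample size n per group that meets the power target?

For power 0.8 need Φ(δ − z_{0.05}) = 0.8, so δ = z_{0.05} + z_{0.20} = 1.645 + 0.842 = 2.486.
δ = d·√(n/2) ⇒ n = 2(δ/d)² = 2 × (2.486 / 0.79)² = 19.81.
Rounding up, n = 20 per group.

n = 20 per group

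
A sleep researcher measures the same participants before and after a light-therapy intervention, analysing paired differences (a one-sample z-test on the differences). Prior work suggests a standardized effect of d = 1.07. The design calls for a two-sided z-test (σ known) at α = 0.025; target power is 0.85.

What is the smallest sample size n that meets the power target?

n = 10

Set Φ(δ − 2.241) = 0.85; then δ − 2.241 = Φ⁻¹(0.85) = 1.036, giving δ = 3.278.
(The Φ(−δ − z_{α/2}) term is vanishingly small for δ > 0 and is dropped in the standard sample-size formula.)
δ = d·√n ⇒ n = (δ/d)² = (3.278 / 1.07)² = 9.38.
Rounding up, n = 10.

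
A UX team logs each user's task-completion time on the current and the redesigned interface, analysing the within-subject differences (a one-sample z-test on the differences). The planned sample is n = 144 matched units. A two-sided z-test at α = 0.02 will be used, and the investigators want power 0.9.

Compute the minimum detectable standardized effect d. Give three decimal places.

Required noncentrality: δ = z_{0.01} + z_{0.10} = 2.326 + 1.282 = 3.608.
(Lower-tail contribution to power is negligible for δ > 0.)
δ = d·√n ⇒ d = δ/√n = 3.608/√144 = 0.3007.

d ≈ 0.301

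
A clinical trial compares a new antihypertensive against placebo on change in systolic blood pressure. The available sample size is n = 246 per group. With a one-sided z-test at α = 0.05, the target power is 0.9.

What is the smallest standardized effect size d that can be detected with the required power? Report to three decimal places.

d ≈ 0.264

Need Φ(δ − 1.645) = 0.9, so δ = 1.645 + 1.282 = 2.926.
δ = d·√(n/2) ⇒ d = δ/√(n/2) = 2.926/√(246/2) = 0.2639.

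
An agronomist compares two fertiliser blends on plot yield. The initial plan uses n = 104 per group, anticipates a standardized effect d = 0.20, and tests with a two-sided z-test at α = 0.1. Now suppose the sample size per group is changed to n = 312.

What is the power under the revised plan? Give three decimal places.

Power ≈ 0.803

With n = 312 per group: δ = d·√(n/2) = 0.20 × √(312/2) = 2.4980. Critical value z_{0.05} = 1.645.
Revised power = Φ(δ − 1.645) + Φ(−δ − 1.645) = Φ(0.853) + Φ(-4.143) = 0.8032 + 0.0000 = 0.8032.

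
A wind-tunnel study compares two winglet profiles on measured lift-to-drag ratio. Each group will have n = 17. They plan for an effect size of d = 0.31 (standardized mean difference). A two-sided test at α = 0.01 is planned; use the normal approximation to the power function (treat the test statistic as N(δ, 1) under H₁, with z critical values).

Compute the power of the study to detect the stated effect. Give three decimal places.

Power ≈ 0.048

Noncentrality parameter: δ = d·√(n/2) = 0.31 × √(17/2) = 0.9038
Two-sided α = 0.01 → critical value z_{0.005} = 2.576.
Power = Φ(δ − 2.576) + Φ(−δ − 2.576) = Φ(-1.672) + Φ(-3.480) = 0.0473 + 0.0003 = 0.0475.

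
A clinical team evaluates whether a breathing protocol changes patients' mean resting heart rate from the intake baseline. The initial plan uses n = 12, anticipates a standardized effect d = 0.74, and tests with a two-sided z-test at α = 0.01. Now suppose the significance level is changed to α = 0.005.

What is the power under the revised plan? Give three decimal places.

Power ≈ 0.404

δ = d·√n = 0.74 × √12 = 2.5634 (unchanged). New critical value: z_{0.0025} = 2.807.
Revised power = Φ(δ − 2.807) + Φ(−δ − 2.807) = Φ(-0.244) + Φ(-5.370) = 0.4038 + 0.0000 = 0.4038.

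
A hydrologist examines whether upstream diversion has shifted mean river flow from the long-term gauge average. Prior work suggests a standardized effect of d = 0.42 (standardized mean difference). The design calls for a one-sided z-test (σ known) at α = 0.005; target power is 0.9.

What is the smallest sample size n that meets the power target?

n = 85

For power 0.9 need Φ(δ − z_{0.005}) = 0.9, so δ = z_{0.005} + z_{0.10} = 2.576 + 1.282 = 3.857.
δ = d·√n ⇒ n = (δ/d)² = (3.857 / 0.42)² = 84.35.
Rounding up, n = 85.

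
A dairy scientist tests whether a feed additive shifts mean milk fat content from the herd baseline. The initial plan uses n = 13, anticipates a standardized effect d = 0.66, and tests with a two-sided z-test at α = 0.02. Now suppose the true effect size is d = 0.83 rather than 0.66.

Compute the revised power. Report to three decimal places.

With d = 0.83: δ = d·√n = 0.83 × √13 = 2.9926. Critical value z_{0.01} = 2.326.
Revised power = Φ(δ − 2.326) + Φ(−δ − 2.326) = Φ(0.666) + Φ(-5.319) = 0.7474 + 0.0000 = 0.7474.

Power ≈ 0.747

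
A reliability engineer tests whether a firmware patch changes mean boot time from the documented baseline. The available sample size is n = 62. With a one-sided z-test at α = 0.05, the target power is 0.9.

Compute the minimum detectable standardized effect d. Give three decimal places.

d ≈ 0.372

Need Φ(δ − 1.645) = 0.9, so δ = 1.645 + 1.282 = 2.926.
δ = d·√n ⇒ d = δ/√n = 2.926/√62 = 0.3717.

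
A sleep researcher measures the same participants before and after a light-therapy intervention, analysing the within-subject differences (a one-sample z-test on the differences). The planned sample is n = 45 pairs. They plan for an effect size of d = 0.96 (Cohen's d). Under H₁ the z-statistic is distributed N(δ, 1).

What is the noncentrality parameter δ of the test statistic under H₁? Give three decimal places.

δ ≈ 6.440

δ = d·√n = 0.96 × √45 = 6.4399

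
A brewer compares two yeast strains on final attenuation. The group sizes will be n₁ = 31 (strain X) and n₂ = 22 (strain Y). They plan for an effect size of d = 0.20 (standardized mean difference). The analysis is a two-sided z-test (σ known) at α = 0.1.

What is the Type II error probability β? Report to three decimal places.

β ≈ 0.814

Noncentrality parameter: δ = d / √(1/n₁ + 1/n₂) = 0.20 / √(1/31 + 1/22) = 0.7174
Two-sided α = 0.1 → critical value z_{0.05} = 1.645.
Power = Φ(δ − 1.645) + Φ(−δ − 1.645) = Φ(-0.927) + Φ(-2.362) = 0.1769 + 0.0091 = 0.1859.
Type II error: β = 1 − power = 1 − 0.1859 = 0.8141.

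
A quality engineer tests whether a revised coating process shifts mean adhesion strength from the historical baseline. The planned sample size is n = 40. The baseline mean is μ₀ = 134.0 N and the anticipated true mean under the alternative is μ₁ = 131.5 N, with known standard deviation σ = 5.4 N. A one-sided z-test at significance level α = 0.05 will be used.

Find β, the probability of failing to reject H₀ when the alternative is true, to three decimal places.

Standardized effect: d = |μ₁ − μ₀| / σ = |131.5 − 134.0| / 5.4 = 0.4630
Noncentrality parameter: δ = d·√n = 0.4630 × √40 = 2.9280
Critical value for a one-sided test at α = 0.05: z_α = 1.645.
Power = Φ(δ − 1.645) = Φ(1.283) = 0.9003.
Type II error: β = 1 − power = 1 − 0.9003 = 0.0997.

β ≈ 0.100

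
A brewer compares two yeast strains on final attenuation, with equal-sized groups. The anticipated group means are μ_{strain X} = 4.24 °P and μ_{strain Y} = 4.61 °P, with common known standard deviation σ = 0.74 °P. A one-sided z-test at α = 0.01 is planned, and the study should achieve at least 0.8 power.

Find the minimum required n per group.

Standardized effect: d = |μ_{strain X} − μ_{strain Y}| / σ = |4.24 − 4.61| / 0.74 = 0.5000
For power 0.8 need Φ(δ − z_{0.01}) = 0.8, so δ = z_{0.01} + z_{0.20} = 2.326 + 0.842 = 3.168.
δ = d·√(n/2) ⇒ n = 2(δ/d)² = 2 × (3.168 / 0.5000)² = 80.29.
Rounding up, n = 81 per group.

n = 81 per group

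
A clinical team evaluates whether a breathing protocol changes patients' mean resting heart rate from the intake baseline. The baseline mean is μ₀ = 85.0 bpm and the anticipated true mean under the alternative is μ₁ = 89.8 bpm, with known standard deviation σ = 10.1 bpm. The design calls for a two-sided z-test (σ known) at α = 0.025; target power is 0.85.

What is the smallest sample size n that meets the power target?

Standardized effect: d = |μ₁ − μ₀| / σ = |89.8 − 85.0| / 10.1 = 0.4752
Set Φ(δ − 2.241) = 0.85; then δ − 2.241 = Φ⁻¹(0.85) = 1.036, giving δ = 3.278.
(Ignoring the negligible lower-tail rejection probability gives the usual closed-form inversion.)
δ = d·√n ⇒ n = (δ/d)² = (3.278 / 0.4752)² = 47.57.
Round up to the next whole unit.

n = 48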